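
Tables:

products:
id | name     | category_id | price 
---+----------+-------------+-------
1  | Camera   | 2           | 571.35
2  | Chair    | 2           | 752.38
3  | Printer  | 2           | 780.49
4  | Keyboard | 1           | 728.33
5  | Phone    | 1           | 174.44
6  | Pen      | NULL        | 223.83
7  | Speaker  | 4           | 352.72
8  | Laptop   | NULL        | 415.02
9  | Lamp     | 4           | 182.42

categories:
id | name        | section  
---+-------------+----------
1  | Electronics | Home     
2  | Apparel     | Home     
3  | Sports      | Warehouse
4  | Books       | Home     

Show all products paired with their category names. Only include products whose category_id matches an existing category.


INNER JOIN keeps only products rows whose category_id matches an id in categories. Walk through each product:
  - product 1 (Camera): category_id=2 -> matches Apparel
  - product 2 (Chair): category_id=2 -> matches Apparel
  - product 3 (Printer): category_id=2 -> matches Apparel
  - product 4 (Keyboard): category_id=1 -> matches Electronics
  - product 5 (Phone): category_id=1 -> matches Electronics
  - product 6 (Pen): category_id=NULL, no match -> dropped
  - product 7 (Speaker): category_id=4 -> matches Books
  - product 8 (Laptop): category_id=NULL, no match -> dropped
  - product 9 (Lamp): category_id=4 -> matches Books
So 2 of 9 rows are dropped.

SQL:
SELECT a.name, b.name AS category
FROM products a
INNER JOIN categories b ON a.category_id = b.id

Result:
name     | category   
---------+------------
Camera   | Apparel    
Chair    | Apparel    
Printer  | Apparel    
Keyboard | Electronics
Phone    | Electronics
Speaker  | Books      
Lamp     | Books      


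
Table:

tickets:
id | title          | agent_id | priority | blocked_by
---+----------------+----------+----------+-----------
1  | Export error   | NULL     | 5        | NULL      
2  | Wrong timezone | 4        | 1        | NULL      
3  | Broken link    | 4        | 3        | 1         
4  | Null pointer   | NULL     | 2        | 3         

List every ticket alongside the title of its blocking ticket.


This is a self-join: tickets is joined to a second copy of itself, matching each row's blocked_by to another row's id. Use LEFT JOIN so rows with blocked_by=NULL are kept.
  - ticket 1 (Export error): blocked_by=NULL -> NULL
  - ticket 2 (Wrong timezone): blocked_by=NULL -> NULL
  - ticket 3 (Broken link): blocked_by=1 -> Export error
  - ticket 4 (Null pointer): blocked_by=3 -> Broken link

SQL:
SELECT a.title AS item, b.title AS blocked_by
FROM tickets a
LEFT JOIN tickets b ON a.blocked_by = b.id

Result:
item           | blocked_by  
---------------+-------------
Export error   | NULL        
Wrong timezone | NULL        
Broken link    | Export error
Null pointer   | Broken link 


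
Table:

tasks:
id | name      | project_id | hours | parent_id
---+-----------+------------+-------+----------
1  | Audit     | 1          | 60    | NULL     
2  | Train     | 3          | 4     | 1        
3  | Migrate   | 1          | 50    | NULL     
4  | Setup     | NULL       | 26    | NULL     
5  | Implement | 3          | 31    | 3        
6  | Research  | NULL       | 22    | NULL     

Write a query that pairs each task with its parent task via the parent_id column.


This is a self-join: tasks is joined to a second copy of itself, matching each row's parent_id to another row's id. Use LEFT JOIN so rows with parent_id=NULL are kept.
  - task 1 (Audit): parent_id=NULL -> NULL
  - task 2 (Train): parent_id=1 -> Audit
  - task 3 (Migrate): parent_id=NULL -> NULL
  - task 4 (Setup): parent_id=NULL -> NULL
  - task 5 (Implement): parent_id=3 -> Migrate
  - task 6 (Research): parent_id=NULL -> NULL

SQL:
SELECT a.name AS item, b.name AS parent
FROM tasks a
LEFT JOIN tasks b ON a.parent_id = b.id

Result:
item      | parent 
----------+--------
Audit     | NULL   
Train     | Audit  
Migrate   | NULL   
Setup     | NULL   
Implement | Migrate
Research  | NULL   


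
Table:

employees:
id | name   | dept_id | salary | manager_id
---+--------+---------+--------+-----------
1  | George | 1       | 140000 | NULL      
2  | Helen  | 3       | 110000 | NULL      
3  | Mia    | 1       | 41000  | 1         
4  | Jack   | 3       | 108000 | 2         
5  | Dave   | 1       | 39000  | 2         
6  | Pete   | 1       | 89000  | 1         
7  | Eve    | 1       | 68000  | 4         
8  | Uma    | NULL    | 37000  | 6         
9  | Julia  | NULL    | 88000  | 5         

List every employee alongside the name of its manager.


This is a self-join: employees is joined to a second copy of itself, matching each row's manager_id to another row's id. Use LEFT JOIN so rows with manager_id=NULL are kept.
  - employee 1 (George): manager_id=NULL -> NULL
  - employee 2 (Helen): manager_id=NULL -> NULL
  - employee 3 (Mia): manager_id=1 -> George
  - employee 4 (Jack): manager_id=2 -> Helen
  - employee 5 (Dave): manager_id=2 -> Helen
  - employee 6 (Pete): manager_id=1 -> George
  - employee 7 (Eve): manager_id=4 -> Jack
  - employee 8 (Uma): manager_id=6 -> Pete
  - employee 9 (Julia): manager_id=5 -> Dave

SQL:
SELECT a.name AS item, b.name AS manager
FROM employees a
LEFT JOIN employees b ON a.manager_id = b.id

Result:
item   | manager
-------+--------
George | NULL   
Helen  | NULL   
Mia    | George 
Jack   | Helen  
Dave   | Helen  
Pete   | George 
Eve    | Jack   
Uma    | Pete   
Julia  | Dave   


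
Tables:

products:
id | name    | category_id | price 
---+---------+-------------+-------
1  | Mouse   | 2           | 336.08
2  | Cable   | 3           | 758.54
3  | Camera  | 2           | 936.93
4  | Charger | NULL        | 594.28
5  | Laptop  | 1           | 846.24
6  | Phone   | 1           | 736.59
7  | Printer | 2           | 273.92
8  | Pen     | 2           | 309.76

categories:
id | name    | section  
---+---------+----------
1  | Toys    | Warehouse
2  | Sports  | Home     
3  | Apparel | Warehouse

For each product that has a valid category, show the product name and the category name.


INNER JOIN keeps only products rows whose category_id matches an id in categories. Walk through each product:
  - product 1 (Mouse): category_id=2 -> matches Sports
  - product 2 (Cable): category_id=3 -> matches Apparel
  - product 3 (Camera): category_id=2 -> matches Sports
  - product 4 (Charger): category_id=NULL, no match -> dropped
  - product 5 (Laptop): category_id=1 -> matches Toys
  - product 6 (Phone): category_id=1 -> matches Toys
  - product 7 (Printer): category_id=2 -> matches Sports
  - product 8 (Pen): category_id=2 -> matches Sports
So 1 of 8 rows is dropped.

SQL:
SELECT a.name, b.name AS category
FROM products a
INNER JOIN categories b ON a.category_id = b.id

Result:
name    | category
--------+---------
Mouse   | Sports  
Cable   | Apparel 
Camera  | Sports  
Laptop  | Toys    
Phone   | Toys    
Printer | Sports  
Pen     | Sports  


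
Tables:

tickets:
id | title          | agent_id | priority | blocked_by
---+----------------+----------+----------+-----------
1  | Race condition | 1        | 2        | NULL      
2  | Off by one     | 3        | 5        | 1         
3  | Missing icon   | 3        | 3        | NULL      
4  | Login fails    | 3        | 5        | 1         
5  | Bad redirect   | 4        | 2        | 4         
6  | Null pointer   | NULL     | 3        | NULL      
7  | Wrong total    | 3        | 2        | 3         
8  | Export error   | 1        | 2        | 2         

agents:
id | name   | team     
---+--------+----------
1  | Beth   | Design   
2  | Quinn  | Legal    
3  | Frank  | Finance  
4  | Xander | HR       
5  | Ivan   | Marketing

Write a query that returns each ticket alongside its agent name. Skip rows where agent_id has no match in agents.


INNER JOIN keeps only tickets rows whose agent_id matches an id in agents. Walk through each ticket:
  - ticket 1 (Race condition): agent_id=1 -> matches Beth
  - ticket 2 (Off by one): agent_id=3 -> matches Frank
  - ticket 3 (Missing icon): agent_id=3 -> matches Frank
  - ticket 4 (Login fails): agent_id=3 -> matches Frank
  - ticket 5 (Bad redirect): agent_id=4 -> matches Xander
  - ticket 6 (Null pointer): agent_id=NULL, no match -> dropped
  - ticket 7 (Wrong total): agent_id=3 -> matches Frank
  - ticket 8 (Export error): agent_id=1 -> matches Beth
So 1 of 8 rows is dropped.

SQL:
SELECT a.title, b.name AS agent
FROM tickets a
INNER JOIN agents b ON a.agent_id = b.id

Result:
title          | agent 
---------------+-------
Race condition | Beth  
Off by one     | Frank 
Missing icon   | Frank 
Login fails    | Frank 
Bad redirect   | Xander
Wrong total    | Frank 
Export error   | Beth  


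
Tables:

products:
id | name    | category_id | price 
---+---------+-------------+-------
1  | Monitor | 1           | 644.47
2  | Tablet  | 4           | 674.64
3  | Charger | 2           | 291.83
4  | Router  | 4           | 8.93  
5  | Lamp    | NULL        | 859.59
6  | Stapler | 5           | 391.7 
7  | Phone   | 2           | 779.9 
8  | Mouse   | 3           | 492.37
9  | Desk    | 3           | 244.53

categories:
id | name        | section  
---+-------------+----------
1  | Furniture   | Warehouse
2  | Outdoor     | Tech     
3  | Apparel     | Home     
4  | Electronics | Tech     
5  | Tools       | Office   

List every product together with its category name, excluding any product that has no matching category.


INNER JOIN keeps only products rows whose category_id matches an id in categories. Walk through each product:
  - product 1 (Monitor): category_id=1 -> matches Furniture
  - product 2 (Tablet): category_id=4 -> matches Electronics
  - product 3 (Charger): category_id=2 -> matches Outdoor
  - product 4 (Router): category_id=4 -> matches Electronics
  - product 5 (Lamp): category_id=NULL, no match -> dropped
  - product 6 (Stapler): category_id=5 -> matches Tools
  - product 7 (Phone): category_id=2 -> matches Outdoor
  - product 8 (Mouse): category_id=3 -> matches Apparel
  - product 9 (Desk): category_id=3 -> matches Apparel
So 1 of 9 rows is dropped.

SQL:
SELECT a.name, b.name AS category
FROM products a
INNER JOIN categories b ON a.category_id = b.id

Result:
name    | category   
--------+------------
Monitor | Furniture  
Tablet  | Electronics
Charger | Outdoor    
Router  | Electronics
Stapler | Tools      
Phone   | Outdoor    
Mouse   | Apparel    
Desk    | Apparel    


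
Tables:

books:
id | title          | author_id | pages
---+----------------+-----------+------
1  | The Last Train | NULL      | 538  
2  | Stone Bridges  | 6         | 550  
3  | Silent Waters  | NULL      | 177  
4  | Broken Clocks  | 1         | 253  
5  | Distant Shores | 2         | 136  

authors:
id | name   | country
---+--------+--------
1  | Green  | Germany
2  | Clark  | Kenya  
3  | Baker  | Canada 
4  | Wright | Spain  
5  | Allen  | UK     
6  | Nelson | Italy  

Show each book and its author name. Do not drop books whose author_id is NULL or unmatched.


LEFT JOIN keeps every row from books (the left table); where author_id has no match in authors, the author columns become NULL. Walk through each book:
  - book 1 (The Last Train): author_id=NULL, no match -> kept with NULL
  - book 2 (Stone Bridges): author_id=6 -> matches Nelson
  - book 3 (Silent Waters): author_id=NULL, no match -> kept with NULL
  - book 4 (Broken Clocks): author_id=1 -> matches Green
  - book 5 (Distant Shores): author_id=2 -> matches Clark
All 5 rows appear; 2 have NULL author.

SQL:
SELECT a.title, b.name AS author
FROM books a
LEFT JOIN authors b ON a.author_id = b.id

Result:
title          | author
---------------+-------
The Last Train | NULL  
Stone Bridges  | Nelson
Silent Waters  | NULL  
Broken Clocks  | Green 
Distant Shores | Clark 


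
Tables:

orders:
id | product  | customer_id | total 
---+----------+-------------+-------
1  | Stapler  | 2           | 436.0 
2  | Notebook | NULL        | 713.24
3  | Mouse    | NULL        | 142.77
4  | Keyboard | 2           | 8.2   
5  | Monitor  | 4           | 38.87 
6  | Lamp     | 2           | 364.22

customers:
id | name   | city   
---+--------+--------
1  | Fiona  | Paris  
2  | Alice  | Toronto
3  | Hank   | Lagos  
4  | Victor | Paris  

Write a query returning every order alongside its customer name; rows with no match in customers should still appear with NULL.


LEFT JOIN keeps every row from orders (the left table); where customer_id has no match in customers, the customer columns become NULL. Walk through each order:
  - order 1 (Stapler): customer_id=2 -> matches Alice
  - order 2 (Notebook): customer_id=NULL, no match -> kept with NULL
  - order 3 (Mouse): customer_id=NULL, no match -> kept with NULL
  - order 4 (Keyboard): customer_id=2 -> matches Alice
  - order 5 (Monitor): customer_id=4 -> matches Victor
  - order 6 (Lamp): customer_id=2 -> matches Alice
All 6 rows appear; 2 have NULL customer.

SQL:
SELECT a.product, b.name AS customer
FROM orders a
LEFT JOIN customers b ON a.customer_id = b.id

Result:
product  | customer
---------+---------
Stapler  | Alice   
Notebook | NULL    
Mouse    | NULL    
Keyboard | Alice   
Monitor  | Victor  
Lamp     | Alice   


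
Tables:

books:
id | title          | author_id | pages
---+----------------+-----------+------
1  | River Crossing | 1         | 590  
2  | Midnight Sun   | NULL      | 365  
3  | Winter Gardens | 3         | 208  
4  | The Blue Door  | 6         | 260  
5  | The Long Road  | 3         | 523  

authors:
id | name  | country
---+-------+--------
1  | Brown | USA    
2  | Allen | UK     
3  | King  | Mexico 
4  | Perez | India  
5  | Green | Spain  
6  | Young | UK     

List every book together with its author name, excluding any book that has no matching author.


INNER JOIN keeps only books rows whose author_id matches an id in authors. Walk through each book:
  - book 1 (River Crossing): author_id=1 -> matches Brown
  - book 2 (Midnight Sun): author_id=NULL, no match -> dropped
  - book 3 (Winter Gardens): author_id=3 -> matches King
  - book 4 (The Blue Door): author_id=6 -> matches Young
  - book 5 (The Long Road): author_id=3 -> matches King
So 1 of 5 rows is dropped.

SQL:
SELECT a.title, b.name AS author
FROM books a
INNER JOIN authors b ON a.author_id = b.id

Result:
title          | author
---------------+-------
River Crossing | Brown 
Winter Gardens | King  
The Blue Door  | Young 
The Long Road  | King  


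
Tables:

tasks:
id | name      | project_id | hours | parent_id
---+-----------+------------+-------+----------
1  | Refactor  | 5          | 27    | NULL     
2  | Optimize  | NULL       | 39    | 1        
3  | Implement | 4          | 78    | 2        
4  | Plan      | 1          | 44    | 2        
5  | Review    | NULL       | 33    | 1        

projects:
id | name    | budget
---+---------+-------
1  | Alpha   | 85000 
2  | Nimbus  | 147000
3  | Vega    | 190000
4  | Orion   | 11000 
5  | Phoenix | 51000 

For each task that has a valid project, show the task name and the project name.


INNER JOIN keeps only tasks rows whose project_id matches an id in projects. Walk through each task:
  - task 1 (Refactor): project_id=5 -> matches Phoenix
  - task 2 (Optimize): project_id=NULL, no match -> dropped
  - task 3 (Implement): project_id=4 -> matches Orion
  - task 4 (Plan): project_id=1 -> matches Alpha
  - task 5 (Review): project_id=NULL, no match -> dropped
So 2 of 5 rows are dropped.

SQL:
SELECT a.name, b.name AS project
FROM tasks a
INNER JOIN projects b ON a.project_id = b.id

Result:
name      | project
----------+--------
Refactor  | Phoenix
Implement | Orion  
Plan      | Alpha  


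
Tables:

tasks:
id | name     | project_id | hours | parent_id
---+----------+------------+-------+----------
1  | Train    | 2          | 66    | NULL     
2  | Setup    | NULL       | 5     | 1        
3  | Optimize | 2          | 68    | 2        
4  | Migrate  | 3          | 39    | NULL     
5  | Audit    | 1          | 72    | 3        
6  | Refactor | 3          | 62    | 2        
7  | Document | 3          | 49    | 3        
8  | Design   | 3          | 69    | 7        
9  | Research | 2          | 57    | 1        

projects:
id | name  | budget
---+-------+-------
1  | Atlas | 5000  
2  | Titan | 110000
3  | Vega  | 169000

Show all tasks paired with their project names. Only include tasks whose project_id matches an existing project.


INNER JOIN keeps only tasks rows whose project_id matches an id in projects. Walk through each task:
  - task 1 (Train): project_id=2 -> matches Titan
  - task 2 (Setup): project_id=NULL, no match -> dropped
  - task 3 (Optimize): project_id=2 -> matches Titan
  - task 4 (Migrate): project_id=3 -> matches Vega
  - task 5 (Audit): project_id=1 -> matches Atlas
  - task 6 (Refactor): project_id=3 -> matches Vega
  - task 7 (Document): project_id=3 -> matches Vega
  - task 8 (Design): project_id=3 -> matches Vega
  - task 9 (Research): project_id=2 -> matches Titan
So 1 of 9 rows is dropped.

SQL:
SELECT a.name, b.name AS project
FROM tasks a
INNER JOIN projects b ON a.project_id = b.id

Result:
name     | project
---------+--------
Train    | Titan  
Optimize | Titan  
Migrate  | Vega   
Audit    | Atlas  
Refactor | Vega   
Document | Vega   
Design   | Vega   
Research | Titan  


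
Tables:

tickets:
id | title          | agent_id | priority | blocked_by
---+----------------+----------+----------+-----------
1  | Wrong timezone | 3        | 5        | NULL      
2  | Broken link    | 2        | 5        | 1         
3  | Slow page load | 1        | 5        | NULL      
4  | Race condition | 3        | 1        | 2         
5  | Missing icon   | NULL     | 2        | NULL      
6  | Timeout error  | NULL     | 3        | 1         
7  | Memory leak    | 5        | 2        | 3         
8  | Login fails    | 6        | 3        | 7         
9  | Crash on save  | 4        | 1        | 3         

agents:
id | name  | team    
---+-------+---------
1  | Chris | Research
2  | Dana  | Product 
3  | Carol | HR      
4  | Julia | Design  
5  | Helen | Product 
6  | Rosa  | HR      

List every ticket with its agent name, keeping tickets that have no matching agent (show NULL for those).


LEFT JOIN keeps every row from tickets (the left table); where agent_id has no match in agents, the agent columns become NULL. Walk through each ticket:
  - ticket 1 (Wrong timezone): agent_id=3 -> matches Carol
  - ticket 2 (Broken link): agent_id=2 -> matches Dana
  - ticket 3 (Slow page load): agent_id=1 -> matches Chris
  - ticket 4 (Race condition): agent_id=3 -> matches Carol
  - ticket 5 (Missing icon): agent_id=NULL, no match -> kept with NULL
  - ticket 6 (Timeout error): agent_id=NULL, no match -> kept with NULL
  - ticket 7 (Memory leak): agent_id=5 -> matches Helen
  - ticket 8 (Login fails): agent_id=6 -> matches Rosa
  - ticket 9 (Crash on save): agent_id=4 -> matches Julia
All 9 rows appear; 2 have NULL agent.

SQL:
SELECT a.title, b.name AS agent
FROM tickets a
LEFT JOIN agents b ON a.agent_id = b.id

Result:
title          | agent
---------------+------
Wrong timezone | Carol
Broken link    | Dana 
Slow page load | Chris
Race condition | Carol
Missing icon   | NULL 
Timeout error  | NULL 
Memory leak    | Helen
Login fails    | Rosa 
Crash on save  | Julia


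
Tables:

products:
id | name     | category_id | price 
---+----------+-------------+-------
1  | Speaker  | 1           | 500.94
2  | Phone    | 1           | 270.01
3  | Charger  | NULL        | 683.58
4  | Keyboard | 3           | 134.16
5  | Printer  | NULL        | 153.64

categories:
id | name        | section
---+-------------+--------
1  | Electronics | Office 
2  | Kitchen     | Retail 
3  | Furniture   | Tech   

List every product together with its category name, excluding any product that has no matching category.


INNER JOIN keeps only products rows whose category_id matches an id in categories. Walk through each product:
  - product 1 (Speaker): category_id=1 -> matches Electronics
  - product 2 (Phone): category_id=1 -> matches Electronics
  - product 3 (Charger): category_id=NULL, no match -> dropped
  - product 4 (Keyboard): category_id=3 -> matches Furniture
  - product 5 (Printer): category_id=NULL, no match -> dropped
So 2 of 5 rows are dropped.

SQL:
SELECT a.name, b.name AS category
FROM products a
INNER JOIN categories b ON a.category_id = b.id

Result:
name     | category   
---------+------------
Speaker  | Electronics
Phone    | Electronics
Keyboard | Furniture  


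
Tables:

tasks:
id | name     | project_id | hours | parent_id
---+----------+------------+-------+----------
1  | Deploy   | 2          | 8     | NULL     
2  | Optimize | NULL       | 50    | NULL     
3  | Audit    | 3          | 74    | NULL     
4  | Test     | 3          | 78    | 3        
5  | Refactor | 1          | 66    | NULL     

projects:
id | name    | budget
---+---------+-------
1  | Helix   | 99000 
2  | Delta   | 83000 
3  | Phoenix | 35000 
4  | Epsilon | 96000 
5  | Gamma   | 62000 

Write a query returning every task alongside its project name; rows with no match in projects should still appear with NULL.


LEFT JOIN keeps every row from tasks (the left table); where project_id has no match in projects, the project columns become NULL. Walk through each task:
  - task 1 (Deploy): project_id=2 -> matches Delta
  - task 2 (Optimize): project_id=NULL, no match -> kept with NULL
  - task 3 (Audit): project_id=3 -> matches Phoenix
  - task 4 (Test): project_id=3 -> matches Phoenix
  - task 5 (Refactor): project_id=1 -> matches Helix
All 5 rows appear; 1 has NULL project.

SQL:
SELECT a.name, b.name AS project
FROM tasks a
LEFT JOIN projects b ON a.project_id = b.id

Result:
name     | project
---------+--------
Deploy   | Delta  
Optimize | NULL   
Audit    | Phoenix
Test     | Phoenix
Refactor | Helix  


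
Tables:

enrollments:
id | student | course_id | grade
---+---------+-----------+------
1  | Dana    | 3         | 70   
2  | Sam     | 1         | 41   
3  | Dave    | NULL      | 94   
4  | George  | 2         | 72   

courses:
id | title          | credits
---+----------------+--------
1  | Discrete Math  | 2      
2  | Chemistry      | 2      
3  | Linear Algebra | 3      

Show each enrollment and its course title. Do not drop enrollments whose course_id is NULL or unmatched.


LEFT JOIN keeps every row from enrollments (the left table); where course_id has no match in courses, the course columns become NULL. Walk through each enrollment:
  - enrollment 1 (Dana): course_id=3 -> matches Linear Algebra
  - enrollment 2 (Sam): course_id=1 -> matches Discrete Math
  - enrollment 3 (Dave): course_id=NULL, no match -> kept with NULL
  - enrollment 4 (George): course_id=2 -> matches Chemistry
All 4 rows appear; 1 has NULL course.

SQL:
SELECT a.student, b.title AS course
FROM enrollments a
LEFT JOIN courses b ON a.course_id = b.id

Result:
student | course        
--------+---------------
Dana    | Linear Algebra
Sam     | Discrete Math 
Dave    | NULL          
George  | Chemistry     


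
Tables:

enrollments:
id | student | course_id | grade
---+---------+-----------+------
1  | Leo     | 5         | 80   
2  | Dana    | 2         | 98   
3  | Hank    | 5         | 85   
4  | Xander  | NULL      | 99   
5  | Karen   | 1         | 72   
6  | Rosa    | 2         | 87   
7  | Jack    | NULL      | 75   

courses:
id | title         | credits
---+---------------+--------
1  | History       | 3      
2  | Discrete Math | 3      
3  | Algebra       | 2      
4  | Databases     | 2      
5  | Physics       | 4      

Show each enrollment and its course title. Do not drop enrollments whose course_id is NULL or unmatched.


LEFT JOIN keeps every row from enrollments (the left table); where course_id has no match in courses, the course columns become NULL. Walk through each enrollment:
  - enrollment 1 (Leo): course_id=5 -> matches Physics
  - enrollment 2 (Dana): course_id=2 -> matches Discrete Math
  - enrollment 3 (Hank): course_id=5 -> matches Physics
  - enrollment 4 (Xander): course_id=NULL, no match -> kept with NULL
  - enrollment 5 (Karen): course_id=1 -> matches History
  - enrollment 6 (Rosa): course_id=2 -> matches Discrete Math
  - enrollment 7 (Jack): course_id=NULL, no match -> kept with NULL
All 7 rows appear; 2 have NULL course.

SQL:
SELECT a.student, b.title AS course
FROM enrollments a
LEFT JOIN courses b ON a.course_id = b.id

Result:
student | course       
--------+--------------
Leo     | Physics      
Dana    | Discrete Math
Hank    | Physics      
Xander  | NULL         
Karen   | History      
Rosa    | Discrete Math
Jack    | NULL         


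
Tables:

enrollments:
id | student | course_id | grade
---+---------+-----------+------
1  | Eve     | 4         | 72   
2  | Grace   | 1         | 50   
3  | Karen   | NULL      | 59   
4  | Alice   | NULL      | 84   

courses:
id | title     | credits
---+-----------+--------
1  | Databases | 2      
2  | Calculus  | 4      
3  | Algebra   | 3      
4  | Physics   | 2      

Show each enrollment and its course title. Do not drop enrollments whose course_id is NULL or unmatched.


LEFT JOIN keeps every row from enrollments (the left table); where course_id has no match in courses, the course columns become NULL. Walk through each enrollment:
  - enrollment 1 (Eve): course_id=4 -> matches Physics
  - enrollment 2 (Grace): course_id=1 -> matches Databases
  - enrollment 3 (Karen): course_id=NULL, no match -> kept with NULL
  - enrollment 4 (Alice): course_id=NULL, no match -> kept with NULL
All 4 rows appear; 2 have NULL course.

SQL:
SELECT a.student, b.title AS course
FROM enrollments a
LEFT JOIN courses b ON a.course_id = b.id

Result:
student | course   
--------+----------
Eve     | Physics  
Grace   | Databases
Karen   | NULL     
Alice   | NULL     


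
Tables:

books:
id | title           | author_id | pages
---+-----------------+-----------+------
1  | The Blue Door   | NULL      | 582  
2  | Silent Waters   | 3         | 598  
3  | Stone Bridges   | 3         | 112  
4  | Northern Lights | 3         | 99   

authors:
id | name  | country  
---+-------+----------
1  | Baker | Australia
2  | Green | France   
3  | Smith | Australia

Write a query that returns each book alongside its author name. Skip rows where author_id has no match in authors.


INNER JOIN keeps only books rows whose author_id matches an id in authors. Walk through each book:
  - book 1 (The Blue Door): author_id=NULL, no match -> dropped
  - book 2 (Silent Waters): author_id=3 -> matches Smith
  - book 3 (Stone Bridges): author_id=3 -> matches Smith
  - book 4 (Northern Lights): author_id=3 -> matches Smith
So 1 of 4 rows is dropped.

SQL:
SELECT a.title, b.name AS author
FROM books a
INNER JOIN authors b ON a.author_id = b.id

Result:
title           | author
----------------+-------
Silent Waters   | Smith 
Stone Bridges   | Smith 
Northern Lights | Smith 


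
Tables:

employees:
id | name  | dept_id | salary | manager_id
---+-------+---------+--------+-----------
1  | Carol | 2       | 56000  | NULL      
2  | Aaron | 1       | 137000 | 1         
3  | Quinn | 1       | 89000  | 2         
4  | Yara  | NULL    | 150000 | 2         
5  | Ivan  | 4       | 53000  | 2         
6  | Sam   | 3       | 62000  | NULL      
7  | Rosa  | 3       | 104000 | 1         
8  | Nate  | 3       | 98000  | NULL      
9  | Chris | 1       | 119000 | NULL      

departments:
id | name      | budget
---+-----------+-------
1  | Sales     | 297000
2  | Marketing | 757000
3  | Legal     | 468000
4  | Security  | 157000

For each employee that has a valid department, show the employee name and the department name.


INNER JOIN keeps only employees rows whose dept_id matches an id in departments. Walk through each employee:
  - employee 1 (Carol): dept_id=2 -> matches Marketing
  - employee 2 (Aaron): dept_id=1 -> matches Sales
  - employee 3 (Quinn): dept_id=1 -> matches Sales
  - employee 4 (Yara): dept_id=NULL, no match -> dropped
  - employee 5 (Ivan): dept_id=4 -> matches Security
  - employee 6 (Sam): dept_id=3 -> matches Legal
  - employee 7 (Rosa): dept_id=3 -> matches Legal
  - employee 8 (Nate): dept_id=3 -> matches Legal
  - employee 9 (Chris): dept_id=1 -> matches Sales
So 1 of 9 rows is dropped.

SQL:
SELECT a.name, b.name AS department
FROM employees a
INNER JOIN departments b ON a.dept_id = b.id

Result:
name  | department
------+-----------
Carol | Marketing 
Aaron | Sales     
Quinn | Sales     
Ivan  | Security  
Sam   | Legal     
Rosa  | Legal     
Nate  | Legal     
Chris | Sales     


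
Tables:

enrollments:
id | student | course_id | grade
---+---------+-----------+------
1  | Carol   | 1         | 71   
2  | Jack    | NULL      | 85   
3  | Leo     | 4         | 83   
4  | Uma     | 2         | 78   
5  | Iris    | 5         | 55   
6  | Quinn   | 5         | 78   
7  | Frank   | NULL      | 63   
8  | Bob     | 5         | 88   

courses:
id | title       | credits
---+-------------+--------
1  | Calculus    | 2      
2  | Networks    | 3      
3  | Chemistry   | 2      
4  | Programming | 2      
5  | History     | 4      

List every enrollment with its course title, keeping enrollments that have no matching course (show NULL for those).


LEFT JOIN keeps every row from enrollments (the left table); where course_id has no match in courses, the course columns become NULL. Walk through each enrollment:
  - enrollment 1 (Carol): course_id=1 -> matches Calculus
  - enrollment 2 (Jack): course_id=NULL, no match -> kept with NULL
  - enrollment 3 (Leo): course_id=4 -> matches Programming
  - enrollment 4 (Uma): course_id=2 -> matches Networks
  - enrollment 5 (Iris): course_id=5 -> matches History
  - enrollment 6 (Quinn): course_id=5 -> matches History
  - enrollment 7 (Frank): course_id=NULL, no match -> kept with NULL
  - enrollment 8 (Bob): course_id=5 -> matches History
All 8 rows appear; 2 have NULL course.

SQL:
SELECT a.student, b.title AS course
FROM enrollments a
LEFT JOIN courses b ON a.course_id = b.id

Result:
student | course     
--------+------------
Carol   | Calculus   
Jack    | NULL       
Leo     | Programming
Uma     | Networks   
Iris    | History    
Quinn   | History    
Frank   | NULL       
Bob     | History    


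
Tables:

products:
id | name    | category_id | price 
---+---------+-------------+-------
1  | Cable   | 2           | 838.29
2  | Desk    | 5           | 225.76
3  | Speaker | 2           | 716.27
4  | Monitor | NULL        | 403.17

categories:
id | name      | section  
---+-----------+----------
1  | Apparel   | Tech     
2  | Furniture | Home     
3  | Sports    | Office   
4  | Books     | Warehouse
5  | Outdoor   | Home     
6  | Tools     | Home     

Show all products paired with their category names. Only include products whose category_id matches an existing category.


INNER JOIN keeps only products rows whose category_id matches an id in categories. Walk through each product:
  - product 1 (Cable): category_id=2 -> matches Furniture
  - product 2 (Desk): category_id=5 -> matches Outdoor
  - product 3 (Speaker): category_id=2 -> matches Furniture
  - product 4 (Monitor): category_id=NULL, no match -> dropped
So 1 of 4 rows is dropped.

SQL:
SELECT a.name, b.name AS category
FROM products a
INNER JOIN categories b ON a.category_id = b.id

Result:
name    | category 
--------+----------
Cable   | Furniture
Desk    | Outdoor  
Speaker | Furniture


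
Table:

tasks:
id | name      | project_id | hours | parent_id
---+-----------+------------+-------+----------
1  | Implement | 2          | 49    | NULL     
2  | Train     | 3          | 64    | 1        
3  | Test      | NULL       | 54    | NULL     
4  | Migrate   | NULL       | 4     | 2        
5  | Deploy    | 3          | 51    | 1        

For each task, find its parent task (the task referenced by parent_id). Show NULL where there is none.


This is a self-join: tasks is joined to a second copy of itself, matching each row's parent_id to another row's id. Use LEFT JOIN so rows with parent_id=NULL are kept.
  - task 1 (Implement): parent_id=NULL -> NULL
  - task 2 (Train): parent_id=1 -> Implement
  - task 3 (Test): parent_id=NULL -> NULL
  - task 4 (Migrate): parent_id=2 -> Train
  - task 5 (Deploy): parent_id=1 -> Implement

SQL:
SELECT a.name AS item, b.name AS parent
FROM tasks a
LEFT JOIN tasks b ON a.parent_id = b.id

Result:
item      | parent   
----------+----------
Implement | NULL     
Train     | Implement
Test      | NULL     
Migrate   | Train    
Deploy    | Implement


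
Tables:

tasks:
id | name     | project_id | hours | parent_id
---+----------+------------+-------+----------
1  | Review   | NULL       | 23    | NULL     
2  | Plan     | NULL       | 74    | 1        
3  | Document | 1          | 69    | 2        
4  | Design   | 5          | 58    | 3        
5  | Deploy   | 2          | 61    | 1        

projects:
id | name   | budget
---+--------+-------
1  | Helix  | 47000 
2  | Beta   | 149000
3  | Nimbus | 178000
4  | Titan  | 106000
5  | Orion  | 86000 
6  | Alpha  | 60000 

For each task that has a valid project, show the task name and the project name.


INNER JOIN keeps only tasks rows whose project_id matches an id in projects. Walk through each task:
  - task 1 (Review): project_id=NULL, no match -> dropped
  - task 2 (Plan): project_id=NULL, no match -> dropped
  - task 3 (Document): project_id=1 -> matches Helix
  - task 4 (Design): project_id=5 -> matches Orion
  - task 5 (Deploy): project_id=2 -> matches Beta
So 2 of 5 rows are dropped.

SQL:
SELECT a.name, b.name AS project
FROM tasks a
INNER JOIN projects b ON a.project_id = b.id

Result:
name     | project
---------+--------
Document | Helix  
Design   | Orion  
Deploy   | Beta   


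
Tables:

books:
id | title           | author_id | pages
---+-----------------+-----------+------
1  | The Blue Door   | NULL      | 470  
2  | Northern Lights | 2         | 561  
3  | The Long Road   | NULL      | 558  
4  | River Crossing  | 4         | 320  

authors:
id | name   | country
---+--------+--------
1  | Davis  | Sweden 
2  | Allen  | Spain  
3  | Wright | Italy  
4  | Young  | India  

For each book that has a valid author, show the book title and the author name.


INNER JOIN keeps only books rows whose author_id matches an id in authors. Walk through each book:
  - book 1 (The Blue Door): author_id=NULL, no match -> dropped
  - book 2 (Northern Lights): author_id=2 -> matches Allen
  - book 3 (The Long Road): author_id=NULL, no match -> dropped
  - book 4 (River Crossing): author_id=4 -> matches Young
So 2 of 4 rows are dropped.

SQL:
SELECT a.title, b.name AS author
FROM books a
INNER JOIN authors b ON a.author_id = b.id

Result:
title           | author
----------------+-------
Northern Lights | Allen 
River Crossing  | Young 


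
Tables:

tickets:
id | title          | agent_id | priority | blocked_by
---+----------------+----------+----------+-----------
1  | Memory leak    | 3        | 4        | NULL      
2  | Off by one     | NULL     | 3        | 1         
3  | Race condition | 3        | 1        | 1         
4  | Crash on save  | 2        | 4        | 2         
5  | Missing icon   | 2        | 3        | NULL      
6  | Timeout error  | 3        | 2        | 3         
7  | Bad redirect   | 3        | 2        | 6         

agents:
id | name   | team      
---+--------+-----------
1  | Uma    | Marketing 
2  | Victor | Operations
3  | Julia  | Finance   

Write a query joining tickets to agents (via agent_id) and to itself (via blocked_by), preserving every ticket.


Two LEFT JOINs from the same base table tickets: one to agents via agent_id, one to tickets itself via blocked_by. Both are LEFT so every ticket is preserved.
Match against agents:
  - ticket 1 (Memory leak): agent_id=3 -> matches Julia
  - ticket 2 (Off by one): agent_id=NULL, no match -> kept with NULL
  - ticket 3 (Race condition): agent_id=3 -> matches Julia
  - ticket 4 (Crash on save): agent_id=2 -> matches Victor
  - ticket 5 (Missing icon): agent_id=2 -> matches Victor
  - ticket 6 (Timeout error): agent_id=3 -> matches Julia
  - ticket 7 (Bad redirect): agent_id=3 -> matches Julia
Match against tickets (self):
  - ticket 1 (Memory leak): blocked_by=NULL -> NULL
  - ticket 2 (Off by one): blocked_by=1 -> Memory leak
  - ticket 3 (Race condition): blocked_by=1 -> Memory leak
  - ticket 4 (Crash on save): blocked_by=2 -> Off by one
  - ticket 5 (Missing icon): blocked_by=NULL -> NULL
  - ticket 6 (Timeout error): blocked_by=3 -> Race condition
  - ticket 7 (Bad redirect): blocked_by=6 -> Timeout error

SQL:
SELECT a.title, b.name AS agent, c.title AS blocked_by
FROM tickets a
LEFT JOIN agents b ON a.agent_id = b.id
LEFT JOIN tickets c ON a.blocked_by = c.id

Result:
title          | agent  | blocked_by    
---------------+--------+---------------
Memory leak    | Julia  | NULL          
Off by one     | NULL   | Memory leak   
Race condition | Julia  | Memory leak   
Crash on save  | Victor | Off by one    
Missing icon   | Victor | NULL          
Timeout error  | Julia  | Race condition
Bad redirect   | Julia  | Timeout error 


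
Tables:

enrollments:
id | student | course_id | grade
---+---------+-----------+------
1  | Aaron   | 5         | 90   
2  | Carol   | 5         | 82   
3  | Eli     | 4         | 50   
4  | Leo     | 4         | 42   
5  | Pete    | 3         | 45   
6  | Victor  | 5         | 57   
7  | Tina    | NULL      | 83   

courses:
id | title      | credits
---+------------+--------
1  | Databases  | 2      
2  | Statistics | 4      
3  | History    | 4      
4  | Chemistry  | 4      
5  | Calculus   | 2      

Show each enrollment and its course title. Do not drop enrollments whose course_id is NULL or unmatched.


LEFT JOIN keeps every row from enrollments (the left table); where course_id has no match in courses, the course columns become NULL. Walk through each enrollment:
  - enrollment 1 (Aaron): course_id=5 -> matches Calculus
  - enrollment 2 (Carol): course_id=5 -> matches Calculus
  - enrollment 3 (Eli): course_id=4 -> matches Chemistry
  - enrollment 4 (Leo): course_id=4 -> matches Chemistry
  - enrollment 5 (Pete): course_id=3 -> matches History
  - enrollment 6 (Victor): course_id=5 -> matches Calculus
  - enrollment 7 (Tina): course_id=NULL, no match -> kept with NULL
All 7 rows appear; 1 has NULL course.

SQL:
SELECT a.student, b.title AS course
FROM enrollments a
LEFT JOIN courses b ON a.course_id = b.id

Result:
student | course   
--------+----------
Aaron   | Calculus 
Carol   | Calculus 
Eli     | Chemistry
Leo     | Chemistry
Pete    | History  
Victor  | Calculus 
Tina    | NULL     


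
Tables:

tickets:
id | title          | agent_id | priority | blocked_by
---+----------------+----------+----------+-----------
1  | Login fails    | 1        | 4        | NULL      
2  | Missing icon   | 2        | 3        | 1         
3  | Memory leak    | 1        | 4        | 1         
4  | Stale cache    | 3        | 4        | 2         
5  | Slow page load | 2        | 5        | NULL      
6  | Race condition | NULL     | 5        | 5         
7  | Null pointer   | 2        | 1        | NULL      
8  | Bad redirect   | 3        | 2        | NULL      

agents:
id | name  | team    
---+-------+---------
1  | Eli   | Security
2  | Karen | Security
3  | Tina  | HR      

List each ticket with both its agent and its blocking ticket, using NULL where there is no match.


Two LEFT JOINs from the same base table tickets: one to agents via agent_id, one to tickets itself via blocked_by. Both are LEFT so every ticket is preserved.
Match against agents:
  - ticket 1 (Login fails): agent_id=1 -> matches Eli
  - ticket 2 (Missing icon): agent_id=2 -> matches Karen
  - ticket 3 (Memory leak): agent_id=1 -> matches Eli
  - ticket 4 (Stale cache): agent_id=3 -> matches Tina
  - ticket 5 (Slow page load): agent_id=2 -> matches Karen
  - ticket 6 (Race condition): agent_id=NULL, no match -> kept with NULL
  - ticket 7 (Null pointer): agent_id=2 -> matches Karen
  - ticket 8 (Bad redirect): agent_id=3 -> matches Tina
Match against tickets (self):
  - ticket 1 (Login fails): blocked_by=NULL -> NULL
  - ticket 2 (Missing icon): blocked_by=1 -> Login fails
  - ticket 3 (Memory leak): blocked_by=1 -> Login fails
  - ticket 4 (Stale cache): blocked_by=2 -> Missing icon
  - ticket 5 (Slow page load): blocked_by=NULL -> NULL
  - ticket 6 (Race condition): blocked_by=5 -> Slow page load
  - ticket 7 (Null pointer): blocked_by=NULL -> NULL
  - ticket 8 (Bad redirect): blocked_by=NULL -> NULL

SQL:
SELECT a.title, b.name AS agent, c.title AS blocked_by
FROM tickets a
LEFT JOIN agents b ON a.agent_id = b.id
LEFT JOIN tickets c ON a.blocked_by = c.id

Result:
title          | agent | blocked_by    
---------------+-------+---------------
Login fails    | Eli   | NULL          
Missing icon   | Karen | Login fails   
Memory leak    | Eli   | Login fails   
Stale cache    | Tina  | Missing icon  
Slow page load | Karen | NULL          
Race condition | NULL  | Slow page load
Null pointer   | Karen | NULL          
Bad redirect   | Tina  | NULL          
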